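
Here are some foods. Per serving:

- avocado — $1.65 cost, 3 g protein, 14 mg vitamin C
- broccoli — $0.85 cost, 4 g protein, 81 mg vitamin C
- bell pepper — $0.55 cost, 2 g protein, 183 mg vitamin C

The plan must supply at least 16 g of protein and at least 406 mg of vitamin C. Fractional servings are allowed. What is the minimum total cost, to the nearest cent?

$3.47

Minimising a linear cost over {protein ≥ 16, vitamin C ≥ 406, servings ≥ 0} — the optimum is at a vertex, using one or two foods.
avocado only: max(16/3, 406/14) = 29 servings → $47.85.
broccoli only: max(16/4, 406/81) = 5.012 servings → $4.26.
bell pepper only: max(16/2, 406/183) = 8 servings → $4.40.
avocado + broccoli with both targets exact would need a negative amount; discard.
avocado + bell pepper with both tight: 4.061 servings and 1.908 servings → $7.75.
broccoli + bell pepper with both tight: 3.712 servings and 0.5754 servings → $3.47.
The minimum over all feasible corners is $3.47.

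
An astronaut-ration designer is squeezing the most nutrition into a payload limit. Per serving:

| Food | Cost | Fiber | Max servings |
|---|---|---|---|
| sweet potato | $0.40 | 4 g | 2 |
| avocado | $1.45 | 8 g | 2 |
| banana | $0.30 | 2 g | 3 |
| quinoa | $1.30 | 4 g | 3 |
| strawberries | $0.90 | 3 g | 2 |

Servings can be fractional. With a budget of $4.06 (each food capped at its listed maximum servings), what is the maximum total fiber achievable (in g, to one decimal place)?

27.0 g

Fiber per dollar: sweet potato 10, banana 6.667, avocado 5.517, strawberries 3.333, quinoa 3.077.
Take 2 servings of sweet potato: spends $0.80, +8.0 g fiber (running total 8.0 g).
Take 3 servings of banana: spends $0.90, +6.0 g fiber (running total 14.0 g).
Take 1.628 servings of avocado: spends $2.36, +13.0 g fiber (running total 27.0 g).
Filling greedily by fiber-per-dollar is optimal for one linear limit, giving 27.0 g.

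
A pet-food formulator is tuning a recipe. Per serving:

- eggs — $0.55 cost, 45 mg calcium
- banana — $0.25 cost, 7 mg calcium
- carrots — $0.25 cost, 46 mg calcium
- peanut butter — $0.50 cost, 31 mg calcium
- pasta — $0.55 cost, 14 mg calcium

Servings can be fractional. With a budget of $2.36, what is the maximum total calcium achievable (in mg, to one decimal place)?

434.2 mg

Calcium per dollar: carrots 184, eggs 81.82, peanut butter 62, banana 28, pasta 25.45.
With no serving limits, spend the whole cost allowance on carrots: $2.36 / $0.25 × 46 mg = 434.2 mg.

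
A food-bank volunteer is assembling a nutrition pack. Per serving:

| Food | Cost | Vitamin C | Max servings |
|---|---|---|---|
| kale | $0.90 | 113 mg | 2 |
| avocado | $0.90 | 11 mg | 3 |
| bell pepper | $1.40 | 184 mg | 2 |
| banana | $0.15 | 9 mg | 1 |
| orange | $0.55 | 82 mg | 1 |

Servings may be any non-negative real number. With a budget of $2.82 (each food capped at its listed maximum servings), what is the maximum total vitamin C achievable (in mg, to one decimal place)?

380.3 mg

Vitamin C per dollar: orange 149.1, bell pepper 131.4, kale 125.6, banana 60, avocado 12.22.
Take 1 serving of orange: spends $0.55, +82.0 mg vitamin C (running total 82.0 mg).
Take 1.621 servings of bell pepper: spends $2.27, +298.3 mg vitamin C (running total 380.3 mg).
Filling greedily by vitamin C-per-dollar is optimal for one linear limit, giving 380.3 mg.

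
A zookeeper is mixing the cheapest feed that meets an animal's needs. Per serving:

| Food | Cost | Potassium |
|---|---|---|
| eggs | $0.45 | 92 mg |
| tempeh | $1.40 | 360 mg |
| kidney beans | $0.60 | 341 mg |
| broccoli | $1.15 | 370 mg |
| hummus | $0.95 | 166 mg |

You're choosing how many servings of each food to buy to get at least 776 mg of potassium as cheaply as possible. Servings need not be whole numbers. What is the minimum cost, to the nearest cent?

$1.37

Cost per mg of potassium: kidney beans $0.0018, broccoli $0.0031, tempeh $0.0039, eggs $0.0049, hummus $0.0057.
With no serving limits, use only kidney beans: 776 mg / 341 mg = 2.276 servings × $0.60 = $1.37.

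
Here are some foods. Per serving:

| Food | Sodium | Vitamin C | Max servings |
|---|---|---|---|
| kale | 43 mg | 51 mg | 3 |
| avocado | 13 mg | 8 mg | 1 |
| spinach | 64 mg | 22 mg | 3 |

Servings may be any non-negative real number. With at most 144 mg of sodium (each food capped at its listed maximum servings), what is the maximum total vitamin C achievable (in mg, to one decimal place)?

Vitamin C per mg sodium: kale 1.186, avocado 0.6154, spinach 0.3438.
Take 3 servings of kale: uses 129 mg sodium, +153.0 mg vitamin C (running total 153.0 mg).
Take 1 serving of avocado: uses 13 mg sodium, +8.0 mg vitamin C (running total 161.0 mg).
Take 0.03125 servings of spinach: uses 2 mg sodium, +0.7 mg vitamin C (running total 161.7 mg).
Greedy by best ratio exhausts the sodium allowance optimally: 161.7 mg.

161.7 mg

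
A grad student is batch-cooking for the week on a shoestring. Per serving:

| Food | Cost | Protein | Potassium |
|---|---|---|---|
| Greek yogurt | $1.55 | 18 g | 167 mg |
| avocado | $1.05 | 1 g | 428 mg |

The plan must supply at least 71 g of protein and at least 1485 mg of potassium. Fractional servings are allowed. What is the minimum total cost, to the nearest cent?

An LP optimum is at a vertex; with two nutrient constraints at most two foods are used. Check each candidate.
Greek yogurt only: max(71/18, 1485/167) = 8.892 servings → $13.78.
avocado only: max(71/1, 1485/428) = 71 servings → $74.55.
Greek yogurt + avocado with both tight: 3.835 servings and 1.973 servings → $8.02.
So the least-cost plan costs $8.02.

$8.02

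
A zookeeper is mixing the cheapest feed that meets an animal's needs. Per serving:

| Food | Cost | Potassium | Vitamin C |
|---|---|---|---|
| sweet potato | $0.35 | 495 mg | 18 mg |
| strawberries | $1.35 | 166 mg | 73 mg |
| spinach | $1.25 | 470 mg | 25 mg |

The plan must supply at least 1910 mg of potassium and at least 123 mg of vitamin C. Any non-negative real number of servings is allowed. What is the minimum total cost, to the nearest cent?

$2.34

At the optimum either one food covers both requirements or two foods hit both targets exactly; no other combination can be cheaper.
sweet potato only: max(1910/495, 123/18) = 6.833 servings → $2.39.
strawberries only: max(1910/166, 123/73) = 11.51 servings → $15.53.
spinach only: max(1910/470, 123/25) = 4.92 servings → $6.15.
sweet potato + strawberries with both tight: 3.59 servings and 0.7996 servings → $2.34.
sweet potato + spinach with both targets exact would need a negative amount; discard.
strawberries + spinach with both tight: 0.3336 servings and 3.946 servings → $5.38.
So the least-cost plan costs $2.34.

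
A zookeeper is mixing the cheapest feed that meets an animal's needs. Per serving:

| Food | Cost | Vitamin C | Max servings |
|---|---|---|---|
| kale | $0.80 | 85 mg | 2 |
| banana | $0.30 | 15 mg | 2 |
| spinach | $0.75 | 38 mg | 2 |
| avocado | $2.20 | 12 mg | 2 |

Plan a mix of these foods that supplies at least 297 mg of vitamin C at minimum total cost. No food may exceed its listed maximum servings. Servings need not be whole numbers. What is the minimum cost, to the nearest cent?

$7.55

Cost per mg of vitamin C: kale $0.0094, spinach $0.0197, banana $0.0200, avocado $0.1833.
Take 2 servings of kale: +170.0 mg vitamin C for $1.60 (total $1.60, still need 127.0 mg).
Take 2 servings of spinach: +76.0 mg vitamin C for $1.50 (total $3.10, still need 51.0 mg).
Take 2 servings of banana: +30.0 mg vitamin C for $0.60 (total $3.70, still need 21.0 mg).
Take 1.75 servings of avocado: +21.0 mg vitamin C for $3.85 (total $7.55, still need 0.0 mg).
Filling from the cheapest source first is optimal under one linear minimum: $7.55.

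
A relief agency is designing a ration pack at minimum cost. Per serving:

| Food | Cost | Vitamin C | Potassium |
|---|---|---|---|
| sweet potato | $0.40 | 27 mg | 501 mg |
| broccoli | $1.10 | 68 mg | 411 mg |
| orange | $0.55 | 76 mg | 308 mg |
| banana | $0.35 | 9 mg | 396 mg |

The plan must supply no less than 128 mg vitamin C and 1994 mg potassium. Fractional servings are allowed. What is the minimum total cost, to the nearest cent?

Compare the cost at each extreme point of the feasible region.
sweet potato only: max(128/27, 1994/501) = 4.741 servings → $1.90.
broccoli only: max(128/68, 1994/411) = 4.852 servings → $5.34.
orange only: max(128/76, 1994/308) = 6.474 servings → $3.56.
banana only: max(128/9, 1994/396) = 14.22 servings → $4.98.
sweet potato + broccoli with both tight: 3.613 servings and 0.448 servings → $1.94.
sweet potato + orange with both tight: 3.767 servings and 0.3458 servings → $1.70.
sweet potato + banana: intersection lies outside the first quadrant.
broccoli + orange: the both-tight solution has a negative serving — not a feasible corner.
broccoli + banana with both tight: 1.41 servings and 3.572 servings → $2.80.
orange + banana with both tight: 1.198 servings and 4.103 servings → $2.10.
Cheapest feasible corner: $1.70.

$1.70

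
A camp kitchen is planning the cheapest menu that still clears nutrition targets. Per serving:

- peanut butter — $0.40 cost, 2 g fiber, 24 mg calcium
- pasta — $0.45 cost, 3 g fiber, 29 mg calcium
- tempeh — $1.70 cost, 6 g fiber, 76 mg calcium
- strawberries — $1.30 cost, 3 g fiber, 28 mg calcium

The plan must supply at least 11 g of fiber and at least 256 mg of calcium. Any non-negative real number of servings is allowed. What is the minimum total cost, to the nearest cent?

Minimising a linear cost over {fiber ≥ 11, calcium ≥ 256, servings ≥ 0} — the optimum is at a vertex, using one or two foods.
peanut butter only: max(11/2, 256/24) = 10.67 servings → $4.27.
pasta only: max(11/3, 256/29) = 8.828 servings → $3.97.
tempeh only: max(11/6, 256/76) = 3.368 servings → $5.73.
strawberries only: max(11/3, 256/28) = 9.143 servings → $11.89.
peanut butter + pasta with both targets exact would need a negative amount; discard.
peanut butter + tempeh with both targets exact would need a negative amount; discard.
peanut butter + strawberries with both targets exact would need a negative amount; discard.
pasta + tempeh: the both-tight solution has a negative serving — not a feasible corner.
pasta + strawberries: intersection lies outside the first quadrant.
tempeh + strawberries with both targets exact would need a negative amount; discard.
The minimum over all feasible corners is $3.97.

$3.97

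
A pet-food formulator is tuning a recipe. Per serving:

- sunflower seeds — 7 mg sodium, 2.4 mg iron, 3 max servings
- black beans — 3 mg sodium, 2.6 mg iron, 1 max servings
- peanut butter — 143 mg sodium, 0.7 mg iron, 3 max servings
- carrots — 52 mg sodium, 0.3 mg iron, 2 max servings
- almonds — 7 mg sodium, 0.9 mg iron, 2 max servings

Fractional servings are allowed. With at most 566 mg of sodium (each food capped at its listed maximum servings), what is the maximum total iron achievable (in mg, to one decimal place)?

14.3 mg

Iron per mg sodium: black beans 0.8667, sunflower seeds 0.3429, almonds 0.1286, carrots 0.005769, peanut butter 0.004895.
Take 1 serving of black beans: uses 3 mg sodium, +2.6 mg iron (running total 2.6 mg).
Take 3 servings of sunflower seeds: uses 21 mg sodium, +7.2 mg iron (running total 9.8 mg).
Take 2 servings of almonds: uses 14 mg sodium, +1.8 mg iron (running total 11.6 mg).
Take 2 servings of carrots: uses 104 mg sodium, +0.6 mg iron (running total 12.2 mg).
Take 2.965 servings of peanut butter: uses 424 mg sodium, +2.1 mg iron (running total 14.3 mg).
Greedy by best ratio exhausts the sodium allowance optimally: 14.3 mg.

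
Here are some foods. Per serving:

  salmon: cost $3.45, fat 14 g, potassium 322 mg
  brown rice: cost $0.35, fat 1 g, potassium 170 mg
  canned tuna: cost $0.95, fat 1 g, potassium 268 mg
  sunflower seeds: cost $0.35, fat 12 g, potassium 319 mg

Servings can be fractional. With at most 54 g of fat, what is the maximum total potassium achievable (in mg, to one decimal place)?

Potassium per g fat: canned tuna 268, brown rice 170, sunflower seeds 26.58, salmon 23.
With no serving limits, spend the whole fat allowance on canned tuna: 54 g / 1 g × 268 mg = 14472.0 mg.

14472.0 mg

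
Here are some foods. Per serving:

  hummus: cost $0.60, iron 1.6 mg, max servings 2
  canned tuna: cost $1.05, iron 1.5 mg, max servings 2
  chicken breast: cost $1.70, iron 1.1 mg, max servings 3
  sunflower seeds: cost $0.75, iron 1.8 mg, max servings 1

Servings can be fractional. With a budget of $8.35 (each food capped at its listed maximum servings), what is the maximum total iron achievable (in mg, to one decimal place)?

10.8 mg

Iron per dollar: hummus 2.667, sunflower seeds 2.4, canned tuna 1.429, chicken breast 0.6471.
Take 2 servings of hummus: spends $1.20, +3.2 mg iron (running total 3.2 mg).
Take 1 serving of sunflower seeds: spends $0.75, +1.8 mg iron (running total 5.0 mg).
Take 2 servings of canned tuna: spends $2.10, +3.0 mg iron (running total 8.0 mg).
Take 2.529 servings of chicken breast: spends $4.30, +2.8 mg iron (running total 10.8 mg).
Greedy by best ratio exhausts the cost allowance optimally: 10.8 mg.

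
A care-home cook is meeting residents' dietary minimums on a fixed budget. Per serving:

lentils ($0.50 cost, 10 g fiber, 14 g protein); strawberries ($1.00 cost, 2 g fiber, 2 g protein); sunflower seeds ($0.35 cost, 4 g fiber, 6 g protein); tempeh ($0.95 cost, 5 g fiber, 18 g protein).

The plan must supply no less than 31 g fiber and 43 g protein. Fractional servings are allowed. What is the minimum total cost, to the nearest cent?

lentils only: max(31/10, 43/14) = 3.1 servings → $1.55.
strawberries only: max(31/2, 43/2) = 21.5 servings → $21.50.
sunflower seeds only: max(31/4, 43/6) = 7.75 servings → $2.71.
tempeh only: max(31/5, 43/18) = 6.2 servings → $5.89.
lentils + strawberries with both tight: 3 servings and 0.5 servings → $2.00.
lentils + sunflower seeds: the both-tight solution has a negative serving — not a feasible corner.
lentils + tempeh: intersection lies outside the first quadrant.
strawberries + sunflower seeds with both tight: 3.5 servings and 6 servings → $5.60.
strawberries + tempeh with both tight: 13.19 servings and 0.9231 servings → $14.07.
sunflower seeds + tempeh: intersection lies outside the first quadrant.
So the least-cost plan costs $1.55.

$1.55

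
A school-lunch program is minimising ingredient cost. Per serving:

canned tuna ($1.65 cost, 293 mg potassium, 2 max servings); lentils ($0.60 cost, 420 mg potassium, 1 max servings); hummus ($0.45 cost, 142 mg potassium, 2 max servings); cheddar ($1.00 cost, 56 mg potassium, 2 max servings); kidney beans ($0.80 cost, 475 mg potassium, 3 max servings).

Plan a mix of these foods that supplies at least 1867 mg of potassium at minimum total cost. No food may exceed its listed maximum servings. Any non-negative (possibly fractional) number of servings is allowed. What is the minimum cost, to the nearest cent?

$3.07

Cost per mg of potassium: lentils $0.0014, kidney beans $0.0017, hummus $0.0032, canned tuna $0.0056, cheddar $0.0179.
Take 1 serving of lentils: +420.0 mg potassium for $0.60 (total $0.60, still need 1447.0 mg).
Take 3 servings of kidney beans: +1425.0 mg potassium for $2.40 (total $3.00, still need 22.0 mg).
Take 0.1549 servings of hummus: +22.0 mg potassium for $0.07 (total $3.07, still need 0.0 mg).
Filling from the cheapest source first is optimal under one linear minimum: $3.07.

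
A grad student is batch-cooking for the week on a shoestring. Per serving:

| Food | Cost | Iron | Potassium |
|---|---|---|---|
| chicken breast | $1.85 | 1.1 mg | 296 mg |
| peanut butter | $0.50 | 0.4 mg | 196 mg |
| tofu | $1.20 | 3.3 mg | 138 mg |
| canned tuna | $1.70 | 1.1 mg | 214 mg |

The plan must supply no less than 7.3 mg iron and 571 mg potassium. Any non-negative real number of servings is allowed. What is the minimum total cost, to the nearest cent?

For a min-cost LP with two ≥-constraints, a basic feasible solution has at most two positive variables.
chicken breast only: max(7.3/1.1, 571/296) = 6.636 servings → $12.28.
peanut butter only: max(7.3/0.4, 571/196) = 18.25 servings → $9.12.
tofu only: max(7.3/3.3, 571/138) = 4.138 servings → $4.97.
canned tuna only: max(7.3/1.1, 571/214) = 6.636 servings → $11.28.
chicken breast + peanut butter with both targets exact would need a negative amount; discard.
chicken breast + tofu with both tight: 1.063 servings and 1.858 servings → $4.20.
chicken breast + canned tuna: intersection lies outside the first quadrant.
peanut butter + tofu with both tight: 1.482 servings and 2.032 servings → $3.18.
peanut butter + canned tuna with both targets exact would need a negative amount; discard.
tofu + canned tuna with both tight: 1.685 servings and 1.582 servings → $4.71.
Cheapest feasible corner: $3.18.

$3.18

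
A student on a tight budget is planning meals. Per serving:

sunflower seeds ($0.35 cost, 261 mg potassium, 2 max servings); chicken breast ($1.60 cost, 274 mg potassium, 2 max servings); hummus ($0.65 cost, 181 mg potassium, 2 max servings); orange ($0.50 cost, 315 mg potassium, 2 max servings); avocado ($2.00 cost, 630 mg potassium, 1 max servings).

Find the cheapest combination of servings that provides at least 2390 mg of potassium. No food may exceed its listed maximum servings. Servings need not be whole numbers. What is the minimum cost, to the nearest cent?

Cost per mg of potassium: sunflower seeds $0.0013, orange $0.0016, avocado $0.0032, hummus $0.0036, chicken breast $0.0058.
Take 2 servings of sunflower seeds: +522.0 mg potassium for $0.70 (total $0.70, still need 1868.0 mg).
Take 2 servings of orange: +630.0 mg potassium for $1.00 (total $1.70, still need 1238.0 mg).
Take 1 serving of avocado: +630.0 mg potassium for $2.00 (total $3.70, still need 608.0 mg).
Take 2 servings of hummus: +362.0 mg potassium for $1.30 (total $5.00, still need 246.0 mg).
Take 0.8978 servings of chicken breast: +246.0 mg potassium for $1.44 (total $6.44, still need 0.0 mg).
Greedy by cheapest-per-mg is optimal for a single linear constraint, so the minimum cost is $6.44.

$6.44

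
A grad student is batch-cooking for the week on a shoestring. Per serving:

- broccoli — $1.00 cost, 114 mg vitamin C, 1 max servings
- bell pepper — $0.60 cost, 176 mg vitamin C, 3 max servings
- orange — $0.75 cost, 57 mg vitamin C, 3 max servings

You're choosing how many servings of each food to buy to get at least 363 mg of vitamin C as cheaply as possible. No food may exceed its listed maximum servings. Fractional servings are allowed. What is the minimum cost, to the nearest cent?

$1.24

Cost per mg of vitamin C: bell pepper $0.0034, broccoli $0.0088, orange $0.0132.
Take 2.062 servings of bell pepper: +363.0 mg vitamin C for $1.24 (total $1.24, still need 0.0 mg).
Greedy by cheapest-per-mg is optimal for a single linear constraint, so the minimum cost is $1.24.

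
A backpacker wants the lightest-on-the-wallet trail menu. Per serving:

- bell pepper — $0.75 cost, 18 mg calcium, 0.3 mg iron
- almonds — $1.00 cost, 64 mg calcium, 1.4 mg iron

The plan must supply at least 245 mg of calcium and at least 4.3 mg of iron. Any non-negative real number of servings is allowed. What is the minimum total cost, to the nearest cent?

$3.83

An LP optimum is at a vertex; with two nutrient constraints at most two foods are used. Check each candidate.
bell pepper only: max(245/18, 4.3/0.3) = 14.33 servings → $10.75.
almonds only: max(245/64, 4.3/1.4) = 3.828 servings → $3.83.
bell pepper + almonds with both tight: 11.3 servings and 0.65 servings → $9.12.
The minimum over all feasible corners is $3.83.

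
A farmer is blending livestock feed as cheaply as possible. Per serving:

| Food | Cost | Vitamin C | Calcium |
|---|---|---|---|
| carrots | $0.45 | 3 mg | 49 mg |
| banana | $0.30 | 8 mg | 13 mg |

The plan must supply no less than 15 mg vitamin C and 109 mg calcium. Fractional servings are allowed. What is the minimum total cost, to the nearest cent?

$1.21

At the optimum either one food covers both requirements or two foods hit both targets exactly; no other combination can be cheaper.
carrots only: max(15/3, 109/49) = 5 servings → $2.25.
banana only: max(15/8, 109/13) = 8.385 servings → $2.52.
carrots + banana with both tight: 1.918 servings and 1.156 servings → $1.21.
So the least-cost plan costs $1.21.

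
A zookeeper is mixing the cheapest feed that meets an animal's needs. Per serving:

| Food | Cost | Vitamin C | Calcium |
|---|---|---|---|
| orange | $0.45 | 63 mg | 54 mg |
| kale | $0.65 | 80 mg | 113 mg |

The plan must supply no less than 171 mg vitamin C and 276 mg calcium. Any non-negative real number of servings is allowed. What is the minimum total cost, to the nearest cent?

$1.59

Two binding constraints pin down two serving amounts, so the optimal mix uses at most two foods. The candidates are each food alone (scaled to the tighter of vitamin C/calcium) and each pair with both constraints tight.
orange only: max(171/63, 276/54) = 5.111 servings → $2.30.
kale only: max(171/80, 276/113) = 2.442 servings → $1.59.
orange + kale: the both-tight solution has a negative serving — not a feasible corner.
The minimum over all feasible corners is $1.59.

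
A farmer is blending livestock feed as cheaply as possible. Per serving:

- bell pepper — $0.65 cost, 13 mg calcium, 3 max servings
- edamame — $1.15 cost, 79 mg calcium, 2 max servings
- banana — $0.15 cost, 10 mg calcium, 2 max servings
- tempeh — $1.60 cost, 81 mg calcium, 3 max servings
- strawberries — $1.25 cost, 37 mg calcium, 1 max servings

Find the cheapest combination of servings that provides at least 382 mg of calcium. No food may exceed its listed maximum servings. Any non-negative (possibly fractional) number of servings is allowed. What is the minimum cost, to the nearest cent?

Cost per mg of calcium: edamame $0.0146, banana $0.0150, tempeh $0.0198, strawberries $0.0338, bell pepper $0.0500.
Take 2 servings of edamame: +158.0 mg calcium for $2.30 (total $2.30, still need 224.0 mg).
Take 2 servings of banana: +20.0 mg calcium for $0.30 (total $2.60, still need 204.0 mg).
Take 2.519 servings of tempeh: +204.0 mg calcium for $4.03 (total $6.63, still need 0.0 mg).
Filling from the cheapest source first is optimal under one linear minimum: $6.63.

$6.63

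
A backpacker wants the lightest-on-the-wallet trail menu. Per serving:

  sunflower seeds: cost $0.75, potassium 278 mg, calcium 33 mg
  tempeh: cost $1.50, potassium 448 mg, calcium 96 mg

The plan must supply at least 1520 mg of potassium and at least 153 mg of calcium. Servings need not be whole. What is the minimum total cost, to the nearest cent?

$4.10

Two binding constraints pin down two serving amounts, so the optimal mix uses at most two foods. The candidates are each food alone (scaled to the tighter of potassium/calcium) and each pair with both constraints tight.
sunflower seeds only: max(1520/278, 153/33) = 5.468 servings → $4.10.
tempeh only: max(1520/448, 153/96) = 3.393 servings → $5.09.
sunflower seeds + tempeh with both targets exact would need a negative amount; discard.
The minimum over all feasible corners is $4.10.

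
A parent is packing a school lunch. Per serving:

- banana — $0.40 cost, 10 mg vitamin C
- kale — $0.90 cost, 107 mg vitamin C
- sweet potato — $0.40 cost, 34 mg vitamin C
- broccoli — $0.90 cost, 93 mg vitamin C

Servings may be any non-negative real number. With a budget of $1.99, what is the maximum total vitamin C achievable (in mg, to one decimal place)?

Vitamin C per dollar: kale 118.9, broccoli 103.3, sweet potato 85, banana 25.
With no serving limits, spend the whole cost allowance on kale: $1.99 / $0.90 × 107 mg = 236.6 mg.

236.6 mg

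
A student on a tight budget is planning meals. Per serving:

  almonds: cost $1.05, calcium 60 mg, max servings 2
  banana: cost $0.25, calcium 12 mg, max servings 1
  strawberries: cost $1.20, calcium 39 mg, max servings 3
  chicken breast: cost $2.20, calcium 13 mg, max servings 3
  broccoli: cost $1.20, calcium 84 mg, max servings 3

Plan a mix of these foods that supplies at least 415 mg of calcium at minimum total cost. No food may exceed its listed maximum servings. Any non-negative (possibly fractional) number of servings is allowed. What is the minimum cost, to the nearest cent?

$6.90

Cost per mg of calcium: broccoli $0.0143, almonds $0.0175, banana $0.0208, strawberries $0.0308, chicken breast $0.1692.
Take 3 servings of broccoli: +252.0 mg calcium for $3.60 (total $3.60, still need 163.0 mg).
Take 2 servings of almonds: +120.0 mg calcium for $2.10 (total $5.70, still need 43.0 mg).
Take 1 serving of banana: +12.0 mg calcium for $0.25 (total $5.95, still need 31.0 mg).
Take 0.7949 servings of strawberries: +31.0 mg calcium for $0.95 (total $6.90, still need 0.0 mg).
Greedy by cheapest-per-mg is optimal for a single linear constraint, so the minimum cost is $6.90.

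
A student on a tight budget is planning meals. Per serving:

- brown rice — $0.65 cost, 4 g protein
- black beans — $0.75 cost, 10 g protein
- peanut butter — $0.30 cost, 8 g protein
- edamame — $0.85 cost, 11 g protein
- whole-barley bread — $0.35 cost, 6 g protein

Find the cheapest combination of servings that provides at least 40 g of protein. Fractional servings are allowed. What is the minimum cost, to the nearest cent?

Cost per g of protein: peanut butter $0.0375, whole-barley bread $0.0583, black beans $0.0750, edamame $0.0773, brown rice $0.1625.
With no serving limits, use only peanut butter: 40 g / 8 g = 5 servings × $0.30 = $1.50.

$1.50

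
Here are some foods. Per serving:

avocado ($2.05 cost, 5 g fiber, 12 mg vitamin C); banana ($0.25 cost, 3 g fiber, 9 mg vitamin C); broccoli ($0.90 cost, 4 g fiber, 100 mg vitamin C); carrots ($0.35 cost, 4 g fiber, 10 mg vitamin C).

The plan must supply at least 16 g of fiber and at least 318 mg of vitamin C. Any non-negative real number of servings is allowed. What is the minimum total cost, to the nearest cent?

avocado only: max(16/5, 318/12) = 26.5 servings → $54.33.
banana only: max(16/3, 318/9) = 35.33 servings → $8.83.
broccoli only: max(16/4, 318/100) = 4 servings → $3.60.
carrots only: max(16/4, 318/10) = 31.8 servings → $11.13.
avocado + banana with both targets exact would need a negative amount; discard.
avocado + broccoli with both tight: 0.7257 servings and 3.093 servings → $4.27.
avocado + carrots: the both-tight solution has a negative serving — not a feasible corner.
banana + broccoli with both tight: 1.242 servings and 3.068 servings → $3.07.
banana + carrots with both targets exact would need a negative amount; discard.
broccoli + carrots with both tight: 3.089 servings and 0.9111 servings → $3.10.
The minimum over all feasible corners is $3.07.

$3.07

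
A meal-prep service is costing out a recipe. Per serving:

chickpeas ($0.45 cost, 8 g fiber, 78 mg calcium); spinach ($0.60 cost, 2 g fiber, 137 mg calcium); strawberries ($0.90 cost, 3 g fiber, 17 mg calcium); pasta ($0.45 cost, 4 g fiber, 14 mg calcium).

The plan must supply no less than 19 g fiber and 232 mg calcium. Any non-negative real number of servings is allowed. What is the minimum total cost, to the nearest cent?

$1.26

For a min-cost LP with two ≥-constraints, a basic feasible solution has at most two positive variables.
chickpeas only: max(19/8, 232/78) = 2.974 servings → $1.34.
spinach only: max(19/2, 232/137) = 9.5 servings → $5.70.
strawberries only: max(19/3, 232/17) = 13.65 servings → $12.28.
pasta only: max(19/4, 232/14) = 16.57 servings → $7.46.
chickpeas + spinach with both tight: 2.276 servings and 0.3979 servings → $1.26.
chickpeas + strawberries with both targets exact would need a negative amount; discard.
chickpeas + pasta: the both-tight solution has a negative serving — not a feasible corner.
spinach + strawberries with both tight: 0.9894 servings and 5.674 servings → $5.70.
spinach + pasta with both tight: 1.273 servings and 4.113 servings → $2.61.
strawberries + pasta with both targets exact would need a negative amount; discard.
Cheapest feasible corner: $1.26.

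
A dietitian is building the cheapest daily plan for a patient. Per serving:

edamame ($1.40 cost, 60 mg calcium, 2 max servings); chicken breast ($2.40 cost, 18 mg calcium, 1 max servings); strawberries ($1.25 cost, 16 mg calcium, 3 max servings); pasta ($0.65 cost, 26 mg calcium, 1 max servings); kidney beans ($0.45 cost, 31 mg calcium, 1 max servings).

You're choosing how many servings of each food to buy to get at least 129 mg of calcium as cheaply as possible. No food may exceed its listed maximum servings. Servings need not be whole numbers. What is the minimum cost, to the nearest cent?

$2.74

Cost per mg of calcium: kidney beans $0.0145, edamame $0.0233, pasta $0.0250, strawberries $0.0781, chicken breast $0.1333.
Take 1 serving of kidney beans: +31.0 mg calcium for $0.45 (total $0.45, still need 98.0 mg).
Take 1.633 servings of edamame: +98.0 mg calcium for $2.29 (total $2.74, still need 0.0 mg).
Greedy by cheapest-per-mg is optimal for a single linear constraint, so the minimum cost is $2.74.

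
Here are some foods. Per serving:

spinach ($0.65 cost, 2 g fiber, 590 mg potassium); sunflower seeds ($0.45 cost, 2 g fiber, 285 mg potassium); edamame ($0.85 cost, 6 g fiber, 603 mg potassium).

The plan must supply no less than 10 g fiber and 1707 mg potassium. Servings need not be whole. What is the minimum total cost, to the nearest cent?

For a min-cost LP with two ≥-constraints, a basic feasible solution has at most two positive variables.
spinach only: max(10/2, 1707/590) = 5 servings → $3.25.
sunflower seeds only: max(10/2, 1707/285) = 5.989 servings → $2.70.
edamame only: max(10/6, 1707/603) = 2.831 servings → $2.41.
spinach + sunflower seeds with both tight: 0.9246 servings and 4.075 servings → $2.43.
spinach + edamame with both tight: 1.805 servings and 1.065 servings → $2.08.
sunflower seeds + edamame: intersection lies outside the first quadrant.
Cheapest feasible corner: $2.08.

$2.08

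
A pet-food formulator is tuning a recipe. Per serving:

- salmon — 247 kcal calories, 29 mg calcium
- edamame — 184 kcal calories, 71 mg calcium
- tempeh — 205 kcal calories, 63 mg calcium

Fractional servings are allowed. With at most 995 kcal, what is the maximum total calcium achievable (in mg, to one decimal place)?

Calcium per kcal: edamame 0.3859, tempeh 0.3073, salmon 0.1174.
With no serving limits, spend the whole calories allowance on edamame: 995 kcal / 184 kcal × 71 mg = 383.9 mg.

383.9 mg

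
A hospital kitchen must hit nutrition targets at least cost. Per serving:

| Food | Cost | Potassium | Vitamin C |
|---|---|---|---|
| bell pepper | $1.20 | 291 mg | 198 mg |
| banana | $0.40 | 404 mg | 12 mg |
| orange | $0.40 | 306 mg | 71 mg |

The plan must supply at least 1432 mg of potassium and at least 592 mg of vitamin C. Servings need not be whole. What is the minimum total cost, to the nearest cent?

With two linear requirements the optimum uses one or two foods; enumerate the corners.
bell pepper only: max(1432/291, 592/198) = 4.921 servings → $5.91.
banana only: max(1432/404, 592/12) = 49.33 servings → $19.73.
orange only: max(1432/306, 592/71) = 8.338 servings → $3.34.
bell pepper + banana with both tight: 2.902 servings and 1.454 servings → $4.06.
bell pepper + orange with both tight: 1.991 servings and 2.787 servings → $3.50.
banana + orange: intersection lies outside the first quadrant.
So the least-cost plan costs $3.34.

$3.34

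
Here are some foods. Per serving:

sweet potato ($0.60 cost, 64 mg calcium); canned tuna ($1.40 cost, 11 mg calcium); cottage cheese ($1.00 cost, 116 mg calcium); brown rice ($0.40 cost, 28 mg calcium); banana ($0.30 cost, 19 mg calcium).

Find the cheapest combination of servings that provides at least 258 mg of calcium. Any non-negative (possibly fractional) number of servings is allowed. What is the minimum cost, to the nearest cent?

Cost per mg of calcium: cottage cheese $0.0086, sweet potato $0.0094, brown rice $0.0143, banana $0.0158, canned tuna $0.1273.
With no serving limits, use only cottage cheese: 258 mg / 116 mg = 2.224 servings × $1.00 = $2.22.

$2.22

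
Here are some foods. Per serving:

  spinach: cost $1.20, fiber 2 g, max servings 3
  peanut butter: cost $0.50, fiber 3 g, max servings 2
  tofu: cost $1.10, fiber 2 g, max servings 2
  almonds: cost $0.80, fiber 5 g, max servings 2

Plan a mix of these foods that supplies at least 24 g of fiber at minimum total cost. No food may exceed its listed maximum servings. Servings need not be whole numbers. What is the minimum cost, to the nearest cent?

$7.20

Cost per g of fiber: almonds $0.1600, peanut butter $0.1667, tofu $0.5500, spinach $0.6000.
Take 2 servings of almonds: +10.0 g fiber for $1.60 (total $1.60, still need 14.0 g).
Take 2 servings of peanut butter: +6.0 g fiber for $1.00 (total $2.60, still need 8.0 g).
Take 2 servings of tofu: +4.0 g fiber for $2.20 (total $4.80, still need 4.0 g).
Take 2 servings of spinach: +4.0 g fiber for $2.40 (total $7.20, still need 0.0 g).
Filling from the cheapest source first is optimal under one linear minimum: $7.20.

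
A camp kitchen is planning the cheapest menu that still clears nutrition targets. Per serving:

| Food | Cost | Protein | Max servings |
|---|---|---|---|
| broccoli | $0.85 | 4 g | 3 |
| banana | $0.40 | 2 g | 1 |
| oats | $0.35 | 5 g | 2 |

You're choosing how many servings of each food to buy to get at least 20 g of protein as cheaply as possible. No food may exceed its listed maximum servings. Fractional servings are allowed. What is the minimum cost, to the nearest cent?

$2.80

Cost per g of protein: oats $0.0700, banana $0.2000, broccoli $0.2125.
Take 2 servings of oats: +10.0 g protein for $0.70 (total $0.70, still need 10.0 g).
Take 1 serving of banana: +2.0 g protein for $0.40 (total $1.10, still need 8.0 g).
Take 2 servings of broccoli: +8.0 g protein for $1.70 (total $2.80, still need 0.0 g).
Filling from the cheapest source first is optimal under one linear minimum: $2.80.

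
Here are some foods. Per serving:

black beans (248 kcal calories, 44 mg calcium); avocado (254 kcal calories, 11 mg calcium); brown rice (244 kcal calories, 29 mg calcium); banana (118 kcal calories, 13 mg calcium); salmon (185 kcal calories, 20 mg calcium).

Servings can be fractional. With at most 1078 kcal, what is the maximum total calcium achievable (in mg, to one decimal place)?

Calcium per kcal: black beans 0.1774, brown rice 0.1189, banana 0.1102, salmon 0.1081, avocado 0.04331.
With no serving limits, spend the whole calories allowance on black beans: 1078 kcal / 248 kcal × 44 mg = 191.3 mg.

191.3 mg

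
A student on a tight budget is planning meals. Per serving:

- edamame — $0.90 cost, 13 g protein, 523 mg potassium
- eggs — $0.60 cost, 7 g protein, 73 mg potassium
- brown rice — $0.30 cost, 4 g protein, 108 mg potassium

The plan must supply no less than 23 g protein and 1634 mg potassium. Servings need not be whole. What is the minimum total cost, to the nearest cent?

Minimising a linear cost over {protein ≥ 23, potassium ≥ 1634, servings ≥ 0} — the optimum is at a vertex, using one or two foods.
edamame only: max(23/13, 1634/523) = 3.124 servings → $2.81.
eggs only: max(23/7, 1634/73) = 22.38 servings → $13.43.
brown rice only: max(23/4, 1634/108) = 15.13 servings → $4.54.
edamame + eggs: the both-tight solution has a negative serving — not a feasible corner.
edamame + brown rice with both targets exact would need a negative amount; discard.
eggs + brown rice: the both-tight solution has a negative serving — not a feasible corner.
So the least-cost plan costs $2.81.

$2.81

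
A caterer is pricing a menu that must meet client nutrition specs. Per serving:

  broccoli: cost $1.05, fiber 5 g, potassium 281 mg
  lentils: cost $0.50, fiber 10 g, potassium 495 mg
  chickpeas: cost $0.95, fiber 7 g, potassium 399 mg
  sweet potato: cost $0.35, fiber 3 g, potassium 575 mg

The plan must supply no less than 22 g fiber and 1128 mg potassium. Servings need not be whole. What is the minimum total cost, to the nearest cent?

$1.12

With two linear requirements the optimum uses one or two foods; enumerate the corners.
broccoli only: max(22/5, 1128/281) = 4.4 servings → $4.62.
lentils only: max(22/10, 1128/495) = 2.279 servings → $1.14.
chickpeas only: max(22/7, 1128/399) = 3.143 servings → $2.99.
sweet potato only: max(22/3, 1128/575) = 7.333 servings → $2.57.
broccoli + lentils with both tight: 1.164 servings and 1.618 servings → $2.03.
broccoli + chickpeas with both targets exact would need a negative amount; discard.
broccoli + sweet potato: the both-tight solution has a negative serving — not a feasible corner.
lentils + chickpeas with both tight: 1.68 servings and 0.7429 servings → $1.55.
lentils + sweet potato with both tight: 2.173 servings and 0.09144 servings → $1.12.
chickpeas + sweet potato with both targets exact would need a negative amount; discard.
Cheapest feasible corner: $1.12.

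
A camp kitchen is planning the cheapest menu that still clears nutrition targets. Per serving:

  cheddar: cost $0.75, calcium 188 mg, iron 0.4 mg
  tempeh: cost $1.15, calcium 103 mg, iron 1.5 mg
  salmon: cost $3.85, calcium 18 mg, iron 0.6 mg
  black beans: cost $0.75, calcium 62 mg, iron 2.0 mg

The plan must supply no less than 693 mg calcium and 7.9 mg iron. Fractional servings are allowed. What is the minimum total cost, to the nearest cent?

With two linear requirements the optimum uses one or two foods; enumerate the corners.
cheddar only: max(693/188, 7.9/0.4) = 19.75 servings → $14.81.
tempeh only: max(693/103, 7.9/1.5) = 6.728 servings → $7.74.
salmon only: max(693/18, 7.9/0.6) = 38.5 servings → $148.22.
black beans only: max(693/62, 7.9/2.0) = 11.18 servings → $8.38.
cheddar + tempeh with both tight: 0.9377 servings and 5.017 servings → $6.47.
cheddar + salmon with both tight: 2.591 servings and 11.44 servings → $45.98.
cheddar + black beans with both tight: 2.552 servings and 3.44 servings → $4.49.
tempeh + salmon: intersection lies outside the first quadrant.
tempeh + black beans: intersection lies outside the first quadrant.
salmon + black beans with both targets exact would need a negative amount; discard.
The minimum over all feasible corners is $4.49.

$4.49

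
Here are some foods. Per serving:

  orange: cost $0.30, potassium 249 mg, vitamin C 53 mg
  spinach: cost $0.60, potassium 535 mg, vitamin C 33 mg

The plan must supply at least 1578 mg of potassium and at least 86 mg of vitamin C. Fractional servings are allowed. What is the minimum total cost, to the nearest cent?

$1.77

Check every corner: each single food scaled to meet both minima, and each pair solved so both constraints bind.
orange only: max(1578/249, 86/53) = 6.337 servings → $1.90.
spinach only: max(1578/535, 86/33) = 2.95 servings → $1.77.
orange + spinach: intersection lies outside the first quadrant.
So the least-cost plan costs $1.77.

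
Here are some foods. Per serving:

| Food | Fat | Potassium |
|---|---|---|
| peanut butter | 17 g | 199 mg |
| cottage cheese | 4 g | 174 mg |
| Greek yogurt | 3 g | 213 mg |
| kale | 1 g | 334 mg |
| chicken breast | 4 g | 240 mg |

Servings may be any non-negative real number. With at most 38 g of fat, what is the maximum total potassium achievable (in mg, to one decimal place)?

12692.0 mg

Potassium per g fat: kale 334, Greek yogurt 71, chicken breast 60, cottage cheese 43.5, peanut butter 11.71.
With no serving limits, spend the whole fat allowance on kale: 38 g / 1 g × 334 mg = 12692.0 mg.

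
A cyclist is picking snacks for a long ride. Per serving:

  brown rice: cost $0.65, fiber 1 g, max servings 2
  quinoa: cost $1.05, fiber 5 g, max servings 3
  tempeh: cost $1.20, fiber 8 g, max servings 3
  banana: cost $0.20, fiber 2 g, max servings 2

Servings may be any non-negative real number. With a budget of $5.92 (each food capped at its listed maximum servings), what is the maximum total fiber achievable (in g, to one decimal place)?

Fiber per dollar: banana 10, tempeh 6.667, quinoa 4.762, brown rice 1.538.
Take 2 servings of banana: spends $0.40, +4.0 g fiber (running total 4.0 g).
Take 3 servings of tempeh: spends $3.60, +24.0 g fiber (running total 28.0 g).
Take 1.829 servings of quinoa: spends $1.92, +9.1 g fiber (running total 37.1 g).
Filling greedily by fiber-per-dollar is optimal for one linear limit, giving 37.1 g.

37.1 g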